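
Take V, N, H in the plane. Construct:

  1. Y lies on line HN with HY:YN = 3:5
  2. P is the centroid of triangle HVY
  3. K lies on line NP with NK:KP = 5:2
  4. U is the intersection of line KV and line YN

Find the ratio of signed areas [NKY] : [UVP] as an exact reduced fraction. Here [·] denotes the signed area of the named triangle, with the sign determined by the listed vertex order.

[NKY]:[UVP] = 200/273

Work in coordinates with V = (0, 0), N = (1, 0), H = (0, 1).
1. Y lies on line HN with HY:YN = 3:5 ⇒ Y = (3/8, 5/8)
2. P is the centroid of triangle HVY ⇒ P = (1/8, 13/24)
3. K lies on line NP with NK:KP = 5:2 ⇒ K = (3/8, 65/168)
4. U is the intersection of line KV and line YN ⇒ U = (63/128, 65/128)
2·[NKY] = -25/168, 2·[UVP] = -13/64
[NKY]:[UVP] = -25/168:-13/64 = 200/273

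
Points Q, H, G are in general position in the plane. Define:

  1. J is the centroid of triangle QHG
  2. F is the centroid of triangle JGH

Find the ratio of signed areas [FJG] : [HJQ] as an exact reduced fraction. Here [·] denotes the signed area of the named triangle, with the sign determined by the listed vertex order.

[FJG]:[HJQ] = -1/3

Choose coordinates Q = (0, 0), H = (1, 0), G = (0, 1).
1. J is the centroid of triangle QHG ⇒ J = (1/3, 1/3)
2. F is the centroid of triangle JGH ⇒ F = (4/9, 4/9)
2·[FJG] = -1/9, 2·[HJQ] = 1/3
[FJG]:[HJQ] = -1/9:1/3 = -1/3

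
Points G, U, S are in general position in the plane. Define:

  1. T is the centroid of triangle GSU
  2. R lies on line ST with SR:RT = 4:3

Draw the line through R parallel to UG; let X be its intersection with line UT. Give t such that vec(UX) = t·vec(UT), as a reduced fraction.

t = 13/7

Assign G = (0, 0), U = (1, 0), S = (0, 1) — the answer is frame-independent, so this choice is without loss of generality.
1. T is the centroid of triangle GSU ⇒ T = (1/3, 1/3)
2. R lies on line ST with SR:RT = 4:3 ⇒ R = (4/21, 13/21)
through R parallel to UG: direction (-1, 0); meets UT at X = (-5/21, 13/21)
X = U + t·(T−U) with t = 13/7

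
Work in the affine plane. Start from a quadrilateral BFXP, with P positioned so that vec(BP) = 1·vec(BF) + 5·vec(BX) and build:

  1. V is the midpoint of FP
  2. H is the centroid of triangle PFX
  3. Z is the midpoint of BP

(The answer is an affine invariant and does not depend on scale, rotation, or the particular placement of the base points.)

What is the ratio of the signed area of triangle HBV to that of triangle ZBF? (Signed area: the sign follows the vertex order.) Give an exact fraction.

Work in coordinates with B = (0, 0), F = (1, 0), X = (0, 1), P = (1, 5).
1. V is the midpoint of FP ⇒ V = (1, 5/2)
2. H is the centroid of triangle PFX ⇒ H = (2/3, 2)
3. Z is the midpoint of BP ⇒ Z = (1/2, 5/2)
2·[HBV] = 1/3, 2·[ZBF] = 5/2
[HBV]:[ZBF] = 1/3:5/2 = 2/15

[HBV]:[ZBF] = 2/15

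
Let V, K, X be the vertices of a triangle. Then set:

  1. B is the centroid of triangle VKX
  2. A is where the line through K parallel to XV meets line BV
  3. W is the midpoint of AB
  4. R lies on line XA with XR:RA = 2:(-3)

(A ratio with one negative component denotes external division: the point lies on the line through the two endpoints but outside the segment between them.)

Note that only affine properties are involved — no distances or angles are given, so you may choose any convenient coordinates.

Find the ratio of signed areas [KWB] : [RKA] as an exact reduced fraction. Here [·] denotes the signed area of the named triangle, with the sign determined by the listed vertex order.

[KWB]:[RKA] = 1/9

Assign V = (0, 0), K = (1, 0), X = (0, 1) — the answer is frame-independent, so this choice is without loss of generality.
1. B is the centroid of triangle VKX ⇒ B = (1/3, 1/3)
2. A is where the line through K parallel to XV meets line BV ⇒ A = (1, 1)
3. W is the midpoint of AB ⇒ W = (2/3, 2/3)
4. R lies on line XA with XR:RA = 2:(-3) ⇒ R = (-2, 1)
2·[KWB] = 1/3, 2·[RKA] = 3
[KWB]:[RKA] = 1/3:3 = 1/9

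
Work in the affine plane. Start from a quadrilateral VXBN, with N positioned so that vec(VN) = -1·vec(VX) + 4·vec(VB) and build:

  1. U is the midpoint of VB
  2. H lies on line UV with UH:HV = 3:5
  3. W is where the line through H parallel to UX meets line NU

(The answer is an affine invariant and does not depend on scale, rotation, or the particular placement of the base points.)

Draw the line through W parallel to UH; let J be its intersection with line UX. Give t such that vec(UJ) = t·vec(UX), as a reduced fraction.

Assign V = (0, 0), X = (1, 0), B = (0, 1), N = (-1, 4) — the answer is frame-independent, so this choice is without loss of generality.
1. U is the midpoint of VB ⇒ U = (0, 1/2)
2. H lies on line UV with UH:HV = 3:5 ⇒ H = (0, 5/16)
3. W is where the line through H parallel to UX meets line NU ⇒ W = (1/16, 9/32)
through W parallel to UH: direction (0, -3/16); meets UX at J = (1/16, 15/32)
J = U + t·(X−U) with t = 1/16

t = 1/16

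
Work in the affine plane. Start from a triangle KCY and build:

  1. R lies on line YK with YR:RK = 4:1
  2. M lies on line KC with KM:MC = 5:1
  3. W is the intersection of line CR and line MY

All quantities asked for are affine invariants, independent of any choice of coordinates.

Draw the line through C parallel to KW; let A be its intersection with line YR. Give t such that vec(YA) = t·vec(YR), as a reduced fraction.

Choose coordinates K = (0, 0), C = (1, 0), Y = (0, 1).
1. R lies on line YK with YR:RK = 4:1 ⇒ R = (0, 1/5)
2. M lies on line KC with KM:MC = 5:1 ⇒ M = (5/6, 0)
3. W is the intersection of line CR and line MY ⇒ W = (4/5, 1/25)
through C parallel to KW: direction (4/5, 1/25); meets YR at A = (0, -1/20)
A = Y + t·(R−Y) with t = 21/16

t = 21/16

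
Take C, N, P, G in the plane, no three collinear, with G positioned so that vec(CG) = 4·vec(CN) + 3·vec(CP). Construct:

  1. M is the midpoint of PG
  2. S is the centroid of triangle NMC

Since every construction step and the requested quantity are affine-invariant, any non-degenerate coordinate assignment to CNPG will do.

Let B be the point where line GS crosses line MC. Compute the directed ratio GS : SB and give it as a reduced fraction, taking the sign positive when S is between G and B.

Work in coordinates with C = (0, 0), N = (1, 0), P = (0, 1), G = (4, 3).
1. M is the midpoint of PG ⇒ M = (2, 2)
2. S is the centroid of triangle NMC ⇒ S = (1, 2/3)
line GS meets MC at B = (-1/2, -1/2)
S = G + t·(B−G) with t = 2/3, so GS:SB = 2/3:1/3

GS:SB = 2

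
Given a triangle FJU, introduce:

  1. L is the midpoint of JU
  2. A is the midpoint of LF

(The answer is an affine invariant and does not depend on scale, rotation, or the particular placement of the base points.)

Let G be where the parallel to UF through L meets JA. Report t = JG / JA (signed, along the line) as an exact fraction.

t = 2/3

Assign F = (0, 0), J = (1, 0), U = (0, 1) — the answer is frame-independent, so this choice is without loss of generality.
1. L is the midpoint of JU ⇒ L = (1/2, 1/2)
2. A is the midpoint of LF ⇒ A = (1/4, 1/4)
through L parallel to UF: direction (0, -1); meets JA at G = (1/2, 1/6)
G = J + t·(A−J) with t = 2/3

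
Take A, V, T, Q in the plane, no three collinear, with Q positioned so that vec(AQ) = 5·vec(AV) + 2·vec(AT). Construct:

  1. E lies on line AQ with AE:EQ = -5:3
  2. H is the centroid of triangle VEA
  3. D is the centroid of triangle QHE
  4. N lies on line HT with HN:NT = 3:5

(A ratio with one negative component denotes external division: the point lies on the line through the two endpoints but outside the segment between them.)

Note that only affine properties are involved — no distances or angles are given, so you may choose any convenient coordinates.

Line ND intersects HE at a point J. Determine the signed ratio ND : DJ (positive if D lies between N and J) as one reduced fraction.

Set A = (0, 0), V = (1, 0), T = (0, 1), Q = (5, 2); any affine frame gives the same invariant.
1. E lies on line AQ with AE:EQ = -5:3 ⇒ E = (25/2, 5)
2. H is the centroid of triangle VEA ⇒ H = (9/2, 5/3)
3. D is the centroid of triangle QHE ⇒ D = (22/3, 26/9)
4. N lies on line HT with HN:NT = 3:5 ⇒ N = (45/16, 17/12)
line ND meets HE at J = (1231/158, 240/79)
D = N + t·(J−N) with t = 79/87, so ND:DJ = 79/87:8/87

ND:DJ = 79/8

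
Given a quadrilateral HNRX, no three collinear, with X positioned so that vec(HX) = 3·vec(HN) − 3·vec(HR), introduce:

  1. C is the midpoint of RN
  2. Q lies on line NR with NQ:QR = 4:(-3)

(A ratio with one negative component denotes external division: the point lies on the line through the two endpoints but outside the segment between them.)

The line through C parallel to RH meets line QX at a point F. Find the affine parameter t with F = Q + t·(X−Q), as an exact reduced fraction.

Set H = (0, 0), N = (1, 0), R = (0, 1), X = (3, -3); any affine frame gives the same invariant.
1. C is the midpoint of RN ⇒ C = (1/2, 1/2)
2. Q lies on line NR with NQ:QR = 4:(-3) ⇒ Q = (-3, 4)
through C parallel to RH: direction (0, -1); meets QX at F = (1/2, -1/12)
F = Q + t·(X−Q) with t = 7/12

t = 7/12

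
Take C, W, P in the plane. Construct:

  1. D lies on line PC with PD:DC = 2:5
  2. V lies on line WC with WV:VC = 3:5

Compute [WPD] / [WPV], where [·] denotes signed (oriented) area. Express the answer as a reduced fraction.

[WPD]:[WPV] = 16/21

Assign C = (0, 0), W = (1, 0), P = (0, 1) — the answer is frame-independent, so this choice is without loss of generality.
1. D lies on line PC with PD:DC = 2:5 ⇒ D = (0, 5/7)
2. V lies on line WC with WV:VC = 3:5 ⇒ V = (5/8, 0)
2·[WPD] = 2/7, 2·[WPV] = 3/8
[WPD]:[WPV] = 2/7:3/8 = 16/21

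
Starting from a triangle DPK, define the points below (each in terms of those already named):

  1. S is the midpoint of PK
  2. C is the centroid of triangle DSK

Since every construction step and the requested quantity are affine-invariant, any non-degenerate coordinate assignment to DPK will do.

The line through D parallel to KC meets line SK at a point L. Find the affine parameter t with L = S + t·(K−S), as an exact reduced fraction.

t = 2

Assign D = (0, 0), P = (1, 0), K = (0, 1) — the answer is frame-independent, so this choice is without loss of generality.
1. S is the midpoint of PK ⇒ S = (1/2, 1/2)
2. C is the centroid of triangle DSK ⇒ C = (1/6, 1/2)
through D parallel to KC: direction (1/6, -1/2); meets SK at L = (-1/2, 3/2)
L = S + t·(K−S) with t = 2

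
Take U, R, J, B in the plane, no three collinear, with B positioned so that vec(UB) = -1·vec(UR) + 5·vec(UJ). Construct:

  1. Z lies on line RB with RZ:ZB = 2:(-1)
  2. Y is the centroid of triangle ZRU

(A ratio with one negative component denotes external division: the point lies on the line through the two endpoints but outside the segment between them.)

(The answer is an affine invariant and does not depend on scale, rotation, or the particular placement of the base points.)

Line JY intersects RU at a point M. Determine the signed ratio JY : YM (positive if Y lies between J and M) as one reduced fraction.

JY:YM = -7/10

Assign U = (0, 0), R = (1, 0), J = (0, 1), B = (-1, 5) — the answer is frame-independent, so this choice is without loss of generality.
1. Z lies on line RB with RZ:ZB = 2:(-1) ⇒ Z = (-3, 10)
2. Y is the centroid of triangle ZRU ⇒ Y = (-2/3, 10/3)
line JY meets RU at M = (2/7, 0)
Y = J + t·(M−J) with t = -7/3, so JY:YM = -7/3:10/3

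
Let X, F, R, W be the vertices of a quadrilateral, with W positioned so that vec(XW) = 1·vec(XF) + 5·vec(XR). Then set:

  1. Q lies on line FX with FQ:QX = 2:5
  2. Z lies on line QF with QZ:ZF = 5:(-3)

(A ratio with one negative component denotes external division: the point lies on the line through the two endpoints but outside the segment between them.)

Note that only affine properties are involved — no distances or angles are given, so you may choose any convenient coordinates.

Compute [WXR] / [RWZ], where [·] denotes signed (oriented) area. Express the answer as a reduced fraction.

Set X = (0, 0), F = (1, 0), R = (0, 1), W = (1, 5); any affine frame gives the same invariant.
1. Q lies on line FX with FQ:QX = 2:5 ⇒ Q = (5/7, 0)
2. Z lies on line QF with QZ:ZF = 5:(-3) ⇒ Z = (10/7, 0)
2·[WXR] = -1, 2·[RWZ] = -47/7
[WXR]:[RWZ] = -1:-47/7 = 7/47

[WXR]:[RWZ] = 7/47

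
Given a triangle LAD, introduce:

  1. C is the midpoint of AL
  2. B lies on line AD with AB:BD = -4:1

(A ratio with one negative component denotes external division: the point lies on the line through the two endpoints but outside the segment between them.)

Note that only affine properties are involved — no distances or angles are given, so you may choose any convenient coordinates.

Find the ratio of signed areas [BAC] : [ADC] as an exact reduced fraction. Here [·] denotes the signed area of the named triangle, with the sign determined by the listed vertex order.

Choose coordinates L = (0, 0), A = (1, 0), D = (0, 1).
1. C is the midpoint of AL ⇒ C = (1/2, 0)
2. B lies on line AD with AB:BD = -4:1 ⇒ B = (-1/3, 4/3)
2·[BAC] = -2/3, 2·[ADC] = 1/2
[BAC]:[ADC] = -2/3:1/2 = -4/3

[BAC]:[ADC] = -4/3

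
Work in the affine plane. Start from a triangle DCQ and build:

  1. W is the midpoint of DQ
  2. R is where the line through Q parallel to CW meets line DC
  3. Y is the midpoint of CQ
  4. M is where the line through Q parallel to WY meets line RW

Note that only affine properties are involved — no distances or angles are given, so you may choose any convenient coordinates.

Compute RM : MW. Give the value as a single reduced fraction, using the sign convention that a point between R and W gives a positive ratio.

RM:MW = -2

Assign D = (0, 0), C = (1, 0), Q = (0, 1) — the answer is frame-independent, so this choice is without loss of generality.
1. W is the midpoint of DQ ⇒ W = (0, 1/2)
2. R is where the line through Q parallel to CW meets line DC ⇒ R = (2, 0)
3. Y is the midpoint of CQ ⇒ Y = (1/2, 1/2)
4. M is where the line through Q parallel to WY meets line RW ⇒ M = (-2, 1)
M = R + t·(W−R) with t = 2, so RM:MW = t:(1−t) = 2:-1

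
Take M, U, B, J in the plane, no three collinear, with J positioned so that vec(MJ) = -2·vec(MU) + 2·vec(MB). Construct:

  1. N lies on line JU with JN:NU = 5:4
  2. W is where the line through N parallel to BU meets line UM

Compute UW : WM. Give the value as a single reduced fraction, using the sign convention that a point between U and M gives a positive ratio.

Set M = (0, 0), U = (1, 0), B = (0, 1), J = (-2, 2); any affine frame gives the same invariant.
1. N lies on line JU with JN:NU = 5:4 ⇒ N = (-1/3, 8/9)
2. W is where the line through N parallel to BU meets line UM ⇒ W = (5/9, 0)
W = U + t·(M−U) with t = 4/9, so UW:WM = t:(1−t) = 4/9:5/9

UW:WM = 4/5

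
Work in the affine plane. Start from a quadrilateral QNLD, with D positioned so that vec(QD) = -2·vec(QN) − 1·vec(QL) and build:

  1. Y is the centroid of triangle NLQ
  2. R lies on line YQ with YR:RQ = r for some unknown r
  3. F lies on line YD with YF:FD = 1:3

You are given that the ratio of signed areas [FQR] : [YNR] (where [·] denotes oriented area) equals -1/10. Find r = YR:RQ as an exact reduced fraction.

Assign Q = (0, 0), N = (1, 0), L = (0, 1), D = (-2, -1) — the answer is frame-independent, so this choice is without loss of generality.
1. Y is the centroid of triangle NLQ ⇒ Y = (1/3, 1/3)
2. With YR:RQ = r, write λ = r/(r+1) so R = Y + λ·(Q−Y); R is affine-linear in λ
3. F lies on line YD with YF:FD = 1:3 ⇒ F = (-1/4, 0)
Every point depending on R is an affine combination of R and λ-independent points, so each such coordinate is linear in λ; the λ² term in each signed area is a multiple of (Q−Y)×(Q−Y) = 0, so 2·[FQR] and 2·[YNR] are each linear in λ. Evaluating at λ=0 and λ=1:
  2·[FQR] = -1/12·λ + 1/12,   2·[YNR] = -1/3·λ
So [FQR]:[YNR] = (-1/12·λ + 1/12) / (-1/3·λ). Setting this equal to -1/10:
  -1/12·λ + 1/12 = -1/10·(-1/3·λ)  ⇒  λ = 5/7
Then r = λ/(1−λ) = (5/7)/(2/7) = 5/2. Check: with r = 5/2, R = (2/21, 2/21) and [FQR]:[YNR] = -1/10 as required.

r = 5/2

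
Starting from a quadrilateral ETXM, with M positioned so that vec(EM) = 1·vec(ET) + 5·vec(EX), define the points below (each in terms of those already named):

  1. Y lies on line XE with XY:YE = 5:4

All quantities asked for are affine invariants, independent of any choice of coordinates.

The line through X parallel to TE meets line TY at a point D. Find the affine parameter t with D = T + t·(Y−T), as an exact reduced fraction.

t = 9/4

Set E = (0, 0), T = (1, 0), X = (0, 1), M = (1, 5); any affine frame gives the same invariant.
1. Y lies on line XE with XY:YE = 5:4 ⇒ Y = (0, 4/9)
through X parallel to TE: direction (-1, 0); meets TY at D = (-5/4, 1)
D = T + t·(Y−T) with t = 9/4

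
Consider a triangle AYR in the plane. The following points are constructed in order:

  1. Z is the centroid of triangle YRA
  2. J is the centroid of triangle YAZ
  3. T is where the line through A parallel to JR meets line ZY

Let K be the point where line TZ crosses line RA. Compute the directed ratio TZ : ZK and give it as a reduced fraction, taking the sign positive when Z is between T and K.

Work in coordinates with A = (0, 0), Y = (1, 0), R = (0, 1).
1. Z is the centroid of triangle YRA ⇒ Z = (1/3, 1/3)
2. J is the centroid of triangle YAZ ⇒ J = (4/9, 1/9)
3. T is where the line through A parallel to JR meets line ZY ⇒ T = (-1/3, 2/3)
line TZ meets RA at K = (0, 1/2)
Z = T + t·(K−T) with t = 2, so TZ:ZK = 2:-1

TZ:ZK = -2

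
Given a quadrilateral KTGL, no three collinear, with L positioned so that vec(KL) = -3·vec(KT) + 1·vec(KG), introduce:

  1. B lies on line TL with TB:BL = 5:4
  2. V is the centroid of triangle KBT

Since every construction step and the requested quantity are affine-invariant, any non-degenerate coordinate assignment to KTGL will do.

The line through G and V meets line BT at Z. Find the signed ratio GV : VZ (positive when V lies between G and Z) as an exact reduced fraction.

Work in coordinates with K = (0, 0), T = (1, 0), G = (0, 1), L = (-3, 1).
1. B lies on line TL with TB:BL = 5:4 ⇒ B = (-11/9, 5/9)
2. V is the centroid of triangle KBT ⇒ V = (-2/27, 5/27)
line GV meets BT at Z = (-1/15, 4/15)
V = G + t·(Z−G) with t = 10/9, so GV:VZ = 10/9:-1/9

GV:VZ = -10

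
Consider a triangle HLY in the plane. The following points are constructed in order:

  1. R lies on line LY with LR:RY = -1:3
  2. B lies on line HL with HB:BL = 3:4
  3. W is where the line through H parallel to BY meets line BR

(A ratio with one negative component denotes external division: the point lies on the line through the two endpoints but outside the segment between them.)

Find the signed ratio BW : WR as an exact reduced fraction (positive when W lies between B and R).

Work in coordinates with H = (0, 0), L = (1, 0), Y = (0, 1).
1. R lies on line LY with LR:RY = -1:3 ⇒ R = (3/2, -1/2)
2. B lies on line HL with HB:BL = 3:4 ⇒ B = (3/7, 0)
3. W is where the line through H parallel to BY meets line BR ⇒ W = (-3/28, 1/4)
W = B + t·(R−B) with t = -1/2, so BW:WR = t:(1−t) = -1/2:3/2

BW:WR = -1/3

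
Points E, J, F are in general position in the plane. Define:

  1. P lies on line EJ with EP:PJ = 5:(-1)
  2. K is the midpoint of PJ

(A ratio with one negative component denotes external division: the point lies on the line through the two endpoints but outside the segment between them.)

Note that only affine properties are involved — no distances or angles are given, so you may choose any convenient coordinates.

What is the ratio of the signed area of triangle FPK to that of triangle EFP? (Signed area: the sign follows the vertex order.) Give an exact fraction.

[FPK]:[EFP] = 1/10

Choose coordinates E = (0, 0), J = (1, 0), F = (0, 1).
1. P lies on line EJ with EP:PJ = 5:(-1) ⇒ P = (5/4, 0)
2. K is the midpoint of PJ ⇒ K = (9/8, 0)
2·[FPK] = -1/8, 2·[EFP] = -5/4
[FPK]:[EFP] = -1/8:-5/4 = 1/10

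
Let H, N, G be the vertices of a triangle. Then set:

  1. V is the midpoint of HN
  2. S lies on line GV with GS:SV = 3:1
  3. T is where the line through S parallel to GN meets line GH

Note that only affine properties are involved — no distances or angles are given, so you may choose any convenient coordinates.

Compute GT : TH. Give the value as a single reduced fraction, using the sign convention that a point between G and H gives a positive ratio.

GT:TH = 3/5

Choose coordinates H = (0, 0), N = (1, 0), G = (0, 1).
1. V is the midpoint of HN ⇒ V = (1/2, 0)
2. S lies on line GV with GS:SV = 3:1 ⇒ S = (3/8, 1/4)
3. T is where the line through S parallel to GN meets line GH ⇒ T = (0, 5/8)
T = G + t·(H−G) with t = 3/8, so GT:TH = t:(1−t) = 3/8:5/8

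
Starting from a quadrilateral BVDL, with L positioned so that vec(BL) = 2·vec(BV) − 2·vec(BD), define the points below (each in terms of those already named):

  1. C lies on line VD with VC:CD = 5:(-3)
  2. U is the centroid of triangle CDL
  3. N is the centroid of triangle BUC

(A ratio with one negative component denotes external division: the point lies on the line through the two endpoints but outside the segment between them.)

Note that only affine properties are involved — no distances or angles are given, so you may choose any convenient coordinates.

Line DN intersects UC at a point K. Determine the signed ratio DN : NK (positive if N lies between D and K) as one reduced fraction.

Set B = (0, 0), V = (1, 0), D = (0, 1), L = (2, -2); any affine frame gives the same invariant.
1. C lies on line VD with VC:CD = 5:(-3) ⇒ C = (-3/2, 5/2)
2. U is the centroid of triangle CDL ⇒ U = (1/6, 1/2)
3. N is the centroid of triangle BUC ⇒ N = (-4/9, 1)
line DN meets UC at K = (-1/4, 1)
N = D + t·(K−D) with t = 16/9, so DN:NK = 16/9:-7/9

DN:NK = -16/7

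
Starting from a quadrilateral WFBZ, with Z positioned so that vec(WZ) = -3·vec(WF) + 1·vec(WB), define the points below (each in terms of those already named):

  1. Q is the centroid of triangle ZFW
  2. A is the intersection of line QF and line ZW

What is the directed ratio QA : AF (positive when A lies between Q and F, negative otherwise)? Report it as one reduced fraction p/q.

QA:AF = -1/3

Set W = (0, 0), F = (1, 0), B = (0, 1), Z = (-3, 1); any affine frame gives the same invariant.
1. Q is the centroid of triangle ZFW ⇒ Q = (-2/3, 1/3)
2. A is the intersection of line QF and line ZW ⇒ A = (-3/2, 1/2)
A = Q + t·(F−Q) with t = -1/2, so QA:AF = t:(1−t) = -1/2:3/2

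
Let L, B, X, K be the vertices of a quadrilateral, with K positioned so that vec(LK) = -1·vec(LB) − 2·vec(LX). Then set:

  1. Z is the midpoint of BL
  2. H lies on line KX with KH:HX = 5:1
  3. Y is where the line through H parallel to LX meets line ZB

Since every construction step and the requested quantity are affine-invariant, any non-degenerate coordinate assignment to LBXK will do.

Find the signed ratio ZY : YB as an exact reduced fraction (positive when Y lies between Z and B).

Set L = (0, 0), B = (1, 0), X = (0, 1), K = (-1, -2); any affine frame gives the same invariant.
1. Z is the midpoint of BL ⇒ Z = (1/2, 0)
2. H lies on line KX with KH:HX = 5:1 ⇒ H = (-1/6, 1/2)
3. Y is where the line through H parallel to LX meets line ZB ⇒ Y = (-1/6, 0)
Y = Z + t·(B−Z) with t = -4/3, so ZY:YB = t:(1−t) = -4/3:7/3

ZY:YB = -4/7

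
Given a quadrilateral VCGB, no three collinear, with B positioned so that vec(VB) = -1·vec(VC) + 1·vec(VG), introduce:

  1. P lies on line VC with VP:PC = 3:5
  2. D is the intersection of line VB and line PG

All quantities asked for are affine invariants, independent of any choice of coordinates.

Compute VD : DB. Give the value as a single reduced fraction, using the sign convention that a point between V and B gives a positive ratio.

VD:DB = -3/8

Assign V = (0, 0), C = (1, 0), G = (0, 1), B = (-1, 1) — the answer is frame-independent, so this choice is without loss of generality.
1. P lies on line VC with VP:PC = 3:5 ⇒ P = (3/8, 0)
2. D is the intersection of line VB and line PG ⇒ D = (3/5, -3/5)
D = V + t·(B−V) with t = -3/5, so VD:DB = t:(1−t) = -3/5:8/5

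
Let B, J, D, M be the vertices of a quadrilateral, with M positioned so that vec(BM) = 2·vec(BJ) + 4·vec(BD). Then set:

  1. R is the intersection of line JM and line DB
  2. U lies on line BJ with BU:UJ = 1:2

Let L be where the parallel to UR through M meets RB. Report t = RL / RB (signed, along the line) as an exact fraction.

Choose coordinates B = (0, 0), J = (1, 0), D = (0, 1), M = (2, 4).
1. R is the intersection of line JM and line DB ⇒ R = (0, -4)
2. U lies on line BJ with BU:UJ = 1:2 ⇒ U = (1/3, 0)
through M parallel to UR: direction (-1/3, -4); meets RB at L = (0, -20)
L = R + t·(B−R) with t = -4

t = -4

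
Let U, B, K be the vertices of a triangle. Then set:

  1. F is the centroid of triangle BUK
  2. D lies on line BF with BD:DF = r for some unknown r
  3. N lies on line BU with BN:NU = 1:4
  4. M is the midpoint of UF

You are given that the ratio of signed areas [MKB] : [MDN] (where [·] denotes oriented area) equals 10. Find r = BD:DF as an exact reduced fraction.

Set U = (0, 0), B = (1, 0), K = (0, 1); any affine frame gives the same invariant.
1. F is the centroid of triangle BUK ⇒ F = (1/3, 1/3)
2. With BD:DF = r, write λ = r/(r+1) so D = B + λ·(F−B); D is affine-linear in λ
3. N lies on line BU with BN:NU = 1:4 ⇒ N = (4/5, 0)
4. M is the midpoint of UF ⇒ M = (1/6, 1/6)
Every point depending on D is an affine combination of D and λ-independent points, so each such coordinate is linear in λ; the λ² term in each signed area is a multiple of (F−B)×(F−B) = 0, so 2·[MKB] and 2·[MDN] are each linear in λ. Evaluating at λ=0 and λ=1:
  2·[MKB] = -2/3,   2·[MDN] = -1/10·λ − 1/30
So [MKB]:[MDN] = (-2/3) / (-1/10·λ − 1/30). Setting this equal to 10:
  -2/3 = 10·(-1/10·λ − 1/30)  ⇒  λ = 1/3
Then r = λ/(1−λ) = (1/3)/(2/3) = 1/2. Check: with r = 1/2, D = (7/9, 1/9) and [MKB]:[MDN] = 10 as required.

r = 1/2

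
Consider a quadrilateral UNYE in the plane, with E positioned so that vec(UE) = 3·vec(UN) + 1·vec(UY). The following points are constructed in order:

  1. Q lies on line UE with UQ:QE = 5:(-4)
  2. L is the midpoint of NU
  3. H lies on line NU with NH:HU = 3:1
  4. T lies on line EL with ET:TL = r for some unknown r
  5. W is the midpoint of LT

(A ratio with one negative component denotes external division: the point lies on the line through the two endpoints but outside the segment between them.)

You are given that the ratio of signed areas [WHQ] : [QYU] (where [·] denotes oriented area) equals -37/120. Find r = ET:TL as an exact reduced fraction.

r = -4/3

Work in coordinates with U = (0, 0), N = (1, 0), Y = (0, 1), E = (3, 1).
1. Q lies on line UE with UQ:QE = 5:(-4) ⇒ Q = (15, 5)
2. L is the midpoint of NU ⇒ L = (1/2, 0)
3. H lies on line NU with NH:HU = 3:1 ⇒ H = (1/4, 0)
4. With ET:TL = r, write λ = r/(r+1) so T = E + λ·(L−E); T is affine-linear in λ
5. W is the midpoint of LT ⇒ W is an affine combination of earlier points and hence also affine-linear in λ
Every point depending on T is an affine combination of T and λ-independent points, so each such coordinate is linear in λ; the λ² term in each signed area is a multiple of (L−E)×(L−E) = 0, so 2·[WHQ] and 2·[QYU] are each linear in λ. Evaluating at λ=0 and λ=1:
  2·[WHQ] = -9/8·λ − 1/8,   2·[QYU] = 15
So [WHQ]:[QYU] = (-9/8·λ − 1/8) / (15). Setting this equal to -37/120:
  -9/8·λ − 1/8 = -37/120·(15)  ⇒  λ = 4
Then r = λ/(1−λ) = (4)/(-3) = -4/3. Check: with r = -4/3, T = (-7, -3) and [WHQ]:[QYU] = -37/120 as required.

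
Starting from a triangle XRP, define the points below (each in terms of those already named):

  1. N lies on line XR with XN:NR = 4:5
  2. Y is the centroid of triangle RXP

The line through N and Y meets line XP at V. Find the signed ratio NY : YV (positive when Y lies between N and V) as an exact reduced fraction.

Work in coordinates with X = (0, 0), R = (1, 0), P = (0, 1).
1. N lies on line XR with XN:NR = 4:5 ⇒ N = (4/9, 0)
2. Y is the centroid of triangle RXP ⇒ Y = (1/3, 1/3)
line NY meets XP at V = (0, 4/3)
Y = N + t·(V−N) with t = 1/4, so NY:YV = 1/4:3/4

NY:YV = 1/3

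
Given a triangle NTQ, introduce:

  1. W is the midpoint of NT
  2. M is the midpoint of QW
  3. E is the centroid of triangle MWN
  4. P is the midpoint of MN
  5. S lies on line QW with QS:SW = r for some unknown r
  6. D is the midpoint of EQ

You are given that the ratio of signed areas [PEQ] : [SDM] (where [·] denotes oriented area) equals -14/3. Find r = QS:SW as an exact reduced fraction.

r = 5/2

Assign N = (0, 0), T = (1, 0), Q = (0, 1) — the answer is frame-independent, so this choice is without loss of generality.
1. W is the midpoint of NT ⇒ W = (1/2, 0)
2. M is the midpoint of QW ⇒ M = (1/4, 1/2)
3. E is the centroid of triangle MWN ⇒ E = (1/4, 1/6)
4. P is the midpoint of MN ⇒ P = (1/8, 1/4)
5. With QS:SW = r, write λ = r/(r+1) so S = Q + λ·(W−Q); S is affine-linear in λ
6. D is the midpoint of EQ ⇒ D = (1/8, 7/12)
Every point depending on S is an affine combination of S and λ-independent points, so each such coordinate is linear in λ; the λ² term in each signed area is a multiple of (W−Q)×(W−Q) = 0, so 2·[PEQ] and 2·[SDM] are each linear in λ. Evaluating at λ=0 and λ=1:
  2·[PEQ] = 1/12,   2·[SDM] = -1/12·λ + 1/24
So [PEQ]:[SDM] = (1/12) / (-1/12·λ + 1/24). Setting this equal to -14/3:
  1/12 = -14/3·(-1/12·λ + 1/24)  ⇒  λ = 5/7
Then r = λ/(1−λ) = (5/7)/(2/7) = 5/2. Check: with r = 5/2, S = (5/14, 2/7) and [PEQ]:[SDM] = -14/3 as required.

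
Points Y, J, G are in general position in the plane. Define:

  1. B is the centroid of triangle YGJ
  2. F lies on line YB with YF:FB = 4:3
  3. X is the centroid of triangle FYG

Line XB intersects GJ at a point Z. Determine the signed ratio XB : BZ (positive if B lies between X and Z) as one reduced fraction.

Choose coordinates Y = (0, 0), J = (1, 0), G = (0, 1).
1. B is the centroid of triangle YGJ ⇒ B = (1/3, 1/3)
2. F lies on line YB with YF:FB = 4:3 ⇒ F = (4/21, 4/21)
3. X is the centroid of triangle FYG ⇒ X = (4/63, 25/63)
line XB meets GJ at Z = (10/13, 3/13)
B = X + t·(Z−X) with t = 13/34, so XB:BZ = 13/34:21/34

XB:BZ = 13/21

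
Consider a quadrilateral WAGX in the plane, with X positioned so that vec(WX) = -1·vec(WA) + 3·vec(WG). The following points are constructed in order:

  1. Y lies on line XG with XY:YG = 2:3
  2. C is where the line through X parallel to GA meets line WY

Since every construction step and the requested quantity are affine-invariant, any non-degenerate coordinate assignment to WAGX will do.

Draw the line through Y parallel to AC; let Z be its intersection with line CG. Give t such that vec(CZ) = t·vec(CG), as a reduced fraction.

t = 11/20

Work in coordinates with W = (0, 0), A = (1, 0), G = (0, 1), X = (-1, 3).
1. Y lies on line XG with XY:YG = 2:3 ⇒ Y = (-3/5, 11/5)
2. C is where the line through X parallel to GA meets line WY ⇒ C = (-3/4, 11/4)
through Y parallel to AC: direction (-7/4, 11/4); meets CG at Z = (-27/80, 143/80)
Z = C + t·(G−C) with t = 11/20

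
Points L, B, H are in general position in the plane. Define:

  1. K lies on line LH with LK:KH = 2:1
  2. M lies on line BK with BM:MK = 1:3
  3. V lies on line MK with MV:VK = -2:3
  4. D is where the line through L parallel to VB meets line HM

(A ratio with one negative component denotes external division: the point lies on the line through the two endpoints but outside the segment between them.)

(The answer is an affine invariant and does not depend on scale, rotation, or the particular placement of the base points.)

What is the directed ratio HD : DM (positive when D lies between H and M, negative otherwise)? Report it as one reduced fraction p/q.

Choose coordinates L = (0, 0), B = (1, 0), H = (0, 1).
1. K lies on line LH with LK:KH = 2:1 ⇒ K = (0, 2/3)
2. M lies on line BK with BM:MK = 1:3 ⇒ M = (3/4, 1/6)
3. V lies on line MK with MV:VK = -2:3 ⇒ V = (9/4, -5/6)
4. D is where the line through L parallel to VB meets line HM ⇒ D = (9/4, -3/2)
D = H + t·(M−H) with t = 3, so HD:DM = t:(1−t) = 3:-2

HD:DM = -3/2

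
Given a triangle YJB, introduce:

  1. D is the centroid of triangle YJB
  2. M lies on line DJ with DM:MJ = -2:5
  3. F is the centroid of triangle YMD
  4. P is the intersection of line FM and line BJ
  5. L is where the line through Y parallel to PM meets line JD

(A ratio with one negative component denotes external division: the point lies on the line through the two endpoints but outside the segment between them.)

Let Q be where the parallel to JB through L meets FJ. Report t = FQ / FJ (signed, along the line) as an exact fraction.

Assign Y = (0, 0), J = (1, 0), B = (0, 1) — the answer is frame-independent, so this choice is without loss of generality.
1. D is the centroid of triangle YJB ⇒ D = (1/3, 1/3)
2. M lies on line DJ with DM:MJ = -2:5 ⇒ M = (-1/9, 5/9)
3. F is the centroid of triangle YMD ⇒ F = (2/27, 8/27)
4. P is the intersection of line FM and line BJ ⇒ P = (-3/2, 5/2)
5. L is where the line through Y parallel to PM meets line JD ⇒ L = (-5/9, 7/9)
through L parallel to JB: direction (-1, 1); meets FJ at Q = (-22/153, 56/153)
Q = F + t·(J−F) with t = -4/17

t = -4/17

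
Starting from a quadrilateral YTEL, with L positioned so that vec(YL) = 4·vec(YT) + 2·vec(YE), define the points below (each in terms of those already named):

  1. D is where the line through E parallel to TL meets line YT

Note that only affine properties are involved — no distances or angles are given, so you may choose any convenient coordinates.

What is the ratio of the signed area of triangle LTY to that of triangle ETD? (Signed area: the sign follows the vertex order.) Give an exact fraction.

Assign Y = (0, 0), T = (1, 0), E = (0, 1), L = (4, 2) — the answer is frame-independent, so this choice is without loss of generality.
1. D is where the line through E parallel to TL meets line YT ⇒ D = (-3/2, 0)
2·[LTY] = -2, 2·[ETD] = -5/2
[LTY]:[ETD] = -2:-5/2 = 4/5

[LTY]:[ETD] = 4/5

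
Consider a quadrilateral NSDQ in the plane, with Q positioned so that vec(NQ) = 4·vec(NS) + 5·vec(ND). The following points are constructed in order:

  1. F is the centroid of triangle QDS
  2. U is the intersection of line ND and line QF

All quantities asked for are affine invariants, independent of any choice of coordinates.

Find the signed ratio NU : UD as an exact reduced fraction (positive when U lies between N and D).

NU:UD = -1/8

Set N = (0, 0), S = (1, 0), D = (0, 1), Q = (4, 5); any affine frame gives the same invariant.
1. F is the centroid of triangle QDS ⇒ F = (5/3, 2)
2. U is the intersection of line ND and line QF ⇒ U = (0, -1/7)
U = N + t·(D−N) with t = -1/7, so NU:UD = t:(1−t) = -1/7:8/7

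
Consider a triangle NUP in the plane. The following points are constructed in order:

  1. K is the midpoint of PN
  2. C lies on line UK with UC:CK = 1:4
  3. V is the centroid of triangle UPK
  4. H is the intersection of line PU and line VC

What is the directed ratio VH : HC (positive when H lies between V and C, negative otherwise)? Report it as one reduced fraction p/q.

Assign N = (0, 0), U = (1, 0), P = (0, 1) — the answer is frame-independent, so this choice is without loss of generality.
1. K is the midpoint of PN ⇒ K = (0, 1/2)
2. C lies on line UK with UC:CK = 1:4 ⇒ C = (4/5, 1/10)
3. V is the centroid of triangle UPK ⇒ V = (1/3, 1/2)
4. H is the intersection of line PU and line VC ⇒ H = (3/2, -1/2)
H = V + t·(C−V) with t = 5/2, so VH:HC = t:(1−t) = 5/2:-3/2

VH:HC = -5/3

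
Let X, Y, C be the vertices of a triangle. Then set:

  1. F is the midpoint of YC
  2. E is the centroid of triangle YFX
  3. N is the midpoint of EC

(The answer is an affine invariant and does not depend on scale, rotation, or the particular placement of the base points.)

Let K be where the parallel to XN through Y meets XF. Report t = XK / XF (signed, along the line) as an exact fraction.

Choose coordinates X = (0, 0), Y = (1, 0), C = (0, 1).
1. F is the midpoint of YC ⇒ F = (1/2, 1/2)
2. E is the centroid of triangle YFX ⇒ E = (1/2, 1/6)
3. N is the midpoint of EC ⇒ N = (1/4, 7/12)
through Y parallel to XN: direction (1/4, 7/12); meets XF at K = (7/4, 7/4)
K = X + t·(F−X) with t = 7/2

t = 7/2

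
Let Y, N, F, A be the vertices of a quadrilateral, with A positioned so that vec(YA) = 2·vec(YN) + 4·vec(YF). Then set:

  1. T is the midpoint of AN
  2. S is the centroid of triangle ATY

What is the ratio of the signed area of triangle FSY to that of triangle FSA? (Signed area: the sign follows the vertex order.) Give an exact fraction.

[FSY]:[FSA] = -7/9

Set Y = (0, 0), N = (1, 0), F = (0, 1), A = (2, 4); any affine frame gives the same invariant.
1. T is the midpoint of AN ⇒ T = (3/2, 2)
2. S is the centroid of triangle ATY ⇒ S = (7/6, 2)
2·[FSY] = -7/6, 2·[FSA] = 3/2
[FSY]:[FSA] = -7/6:3/2 = -7/9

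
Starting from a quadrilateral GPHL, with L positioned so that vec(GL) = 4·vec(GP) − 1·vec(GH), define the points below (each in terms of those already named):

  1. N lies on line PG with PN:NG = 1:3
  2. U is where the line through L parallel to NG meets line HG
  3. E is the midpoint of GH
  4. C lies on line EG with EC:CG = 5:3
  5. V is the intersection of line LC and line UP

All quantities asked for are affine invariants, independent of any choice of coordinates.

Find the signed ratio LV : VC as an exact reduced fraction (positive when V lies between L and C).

Work in coordinates with G = (0, 0), P = (1, 0), H = (0, 1), L = (4, -1).
1. N lies on line PG with PN:NG = 1:3 ⇒ N = (3/4, 0)
2. U is where the line through L parallel to NG meets line HG ⇒ U = (0, -1)
3. E is the midpoint of GH ⇒ E = (0, 1/2)
4. C lies on line EG with EC:CG = 5:3 ⇒ C = (0, 3/16)
5. V is the intersection of line LC and line UP ⇒ V = (76/83, -7/83)
V = L + t·(C−L) with t = 64/83, so LV:VC = t:(1−t) = 64/83:19/83

LV:VC = 64/19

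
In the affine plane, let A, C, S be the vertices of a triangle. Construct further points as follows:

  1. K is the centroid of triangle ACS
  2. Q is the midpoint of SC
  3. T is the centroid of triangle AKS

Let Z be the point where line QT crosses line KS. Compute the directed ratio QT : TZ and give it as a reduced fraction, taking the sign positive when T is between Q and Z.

QT:TZ = -5/2

Assign A = (0, 0), C = (1, 0), S = (0, 1) — the answer is frame-independent, so this choice is without loss of generality.
1. K is the centroid of triangle ACS ⇒ K = (1/3, 1/3)
2. Q is the midpoint of SC ⇒ Q = (1/2, 1/2)
3. T is the centroid of triangle AKS ⇒ T = (1/9, 4/9)
line QT meets KS at Z = (4/15, 7/15)
T = Q + t·(Z−Q) with t = 5/3, so QT:TZ = 5/3:-2/3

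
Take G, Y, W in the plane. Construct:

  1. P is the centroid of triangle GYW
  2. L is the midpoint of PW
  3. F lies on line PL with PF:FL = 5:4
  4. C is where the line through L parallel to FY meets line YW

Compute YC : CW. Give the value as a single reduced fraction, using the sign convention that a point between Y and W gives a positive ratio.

YC:CW = 4/9

Work in coordinates with G = (0, 0), Y = (1, 0), W = (0, 1).
1. P is the centroid of triangle GYW ⇒ P = (1/3, 1/3)
2. L is the midpoint of PW ⇒ L = (1/6, 2/3)
3. F lies on line PL with PF:FL = 5:4 ⇒ F = (13/54, 14/27)
4. C is where the line through L parallel to FY meets line YW ⇒ C = (9/13, 4/13)
C = Y + t·(W−Y) with t = 4/13, so YC:CW = t:(1−t) = 4/13:9/13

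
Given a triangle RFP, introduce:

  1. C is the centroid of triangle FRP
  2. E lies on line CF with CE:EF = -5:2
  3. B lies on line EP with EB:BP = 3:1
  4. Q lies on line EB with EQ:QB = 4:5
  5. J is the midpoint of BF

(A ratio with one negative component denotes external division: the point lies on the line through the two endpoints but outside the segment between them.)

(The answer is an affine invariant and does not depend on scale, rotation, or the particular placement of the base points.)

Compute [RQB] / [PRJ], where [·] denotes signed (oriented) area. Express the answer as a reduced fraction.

[RQB]:[PRJ] = 130/147

Work in coordinates with R = (0, 0), F = (1, 0), P = (0, 1).
1. C is the centroid of triangle FRP ⇒ C = (1/3, 1/3)
2. E lies on line CF with CE:EF = -5:2 ⇒ E = (13/9, -2/9)
3. B lies on line EP with EB:BP = 3:1 ⇒ B = (13/36, 25/36)
4. Q lies on line EB with EQ:QB = 4:5 ⇒ Q = (26/27, 5/27)
5. J is the midpoint of BF ⇒ J = (49/72, 25/72)
2·[RQB] = 65/108, 2·[PRJ] = 49/72
[RQB]:[PRJ] = 65/108:49/72 = 130/147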